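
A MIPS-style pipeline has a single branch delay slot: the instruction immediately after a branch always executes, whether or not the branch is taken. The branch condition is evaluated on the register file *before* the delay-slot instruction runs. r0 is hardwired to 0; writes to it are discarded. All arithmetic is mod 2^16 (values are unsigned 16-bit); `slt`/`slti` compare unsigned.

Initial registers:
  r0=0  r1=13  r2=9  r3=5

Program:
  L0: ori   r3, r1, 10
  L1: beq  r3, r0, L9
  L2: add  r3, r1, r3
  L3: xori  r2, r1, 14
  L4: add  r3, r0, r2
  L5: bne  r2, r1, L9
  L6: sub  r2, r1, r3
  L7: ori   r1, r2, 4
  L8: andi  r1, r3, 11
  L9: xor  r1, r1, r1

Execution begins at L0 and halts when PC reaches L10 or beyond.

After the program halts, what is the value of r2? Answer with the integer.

[0] ori   r3, r1, 10  →  {r0:0, r1:13, r2:9, r3:15}
[1] beq  r3, r0, L9  →  {r0:0, r1:13, r2:9, r3:15}  ⟨branch fallthrough⟩
[2] add  r3, r1, r3  →  {r0:0, r1:13, r2:9, r3:28}
[3] xori  r2, r1, 14  →  {r0:0, r1:13, r2:3, r3:28}
[4] add  r3, r0, r2  →  {r0:0, r1:13, r2:3, r3:3}
[5] bne  r2, r1, L9  →  {r0:0, r1:13, r2:3, r3:3}  ⟨branch taken⟩
[6] sub  r2, r1, r3  →  {r0:0, r1:13, r2:10, r3:3}
[9] xor  r1, r1, r1  →  {r0:0, r1:0, r2:10, r3:3}

10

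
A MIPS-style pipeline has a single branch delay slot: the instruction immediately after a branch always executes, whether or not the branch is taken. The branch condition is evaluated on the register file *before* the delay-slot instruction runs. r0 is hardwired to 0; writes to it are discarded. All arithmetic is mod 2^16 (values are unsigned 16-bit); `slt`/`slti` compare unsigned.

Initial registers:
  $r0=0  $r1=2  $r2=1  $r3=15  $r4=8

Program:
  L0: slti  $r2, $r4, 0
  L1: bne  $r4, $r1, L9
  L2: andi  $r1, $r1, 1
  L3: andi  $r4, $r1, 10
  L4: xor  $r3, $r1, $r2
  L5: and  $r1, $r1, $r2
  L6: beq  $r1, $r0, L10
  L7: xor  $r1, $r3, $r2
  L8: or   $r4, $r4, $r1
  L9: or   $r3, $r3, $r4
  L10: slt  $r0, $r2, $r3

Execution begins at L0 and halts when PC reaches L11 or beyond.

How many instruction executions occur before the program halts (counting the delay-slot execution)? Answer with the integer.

  step pc=0: slti  $r2, $r4, 0  regs=(0,2,0,15,8)
  step pc=1: bne  $r4, $r1, L9  cond=T  regs=(0,2,0,15,8)
  step pc=2: andi  $r1, $r1, 1  regs=(0,0,0,15,8)
  step pc=9: or   $r3, $r3, $r4  regs=(0,0,0,15,8)
  step pc=10: slt  $r0, $r2, $r3  regs=(0,0,0,15,8)

5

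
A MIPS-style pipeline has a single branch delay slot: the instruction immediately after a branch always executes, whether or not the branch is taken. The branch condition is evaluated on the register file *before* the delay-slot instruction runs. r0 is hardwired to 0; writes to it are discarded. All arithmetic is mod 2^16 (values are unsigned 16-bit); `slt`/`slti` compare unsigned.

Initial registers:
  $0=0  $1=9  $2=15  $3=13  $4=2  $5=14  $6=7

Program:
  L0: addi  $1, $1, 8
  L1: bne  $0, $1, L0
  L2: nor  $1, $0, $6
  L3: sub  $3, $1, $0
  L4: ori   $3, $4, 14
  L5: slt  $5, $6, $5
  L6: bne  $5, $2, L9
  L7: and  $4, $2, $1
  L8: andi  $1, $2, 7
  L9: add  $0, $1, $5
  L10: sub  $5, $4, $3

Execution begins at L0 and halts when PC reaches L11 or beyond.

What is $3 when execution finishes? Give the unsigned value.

#0 addi  $1, $1, 8 ; 0/17/15/13/2/14/7
#1 bne  $0, $1, L0 ; 0/17/15/13/2/14/7 ; →target
#2 nor  $1, $0, $6 ; 0/65528/15/13/2/14/7
#0 addi  $1, $1, 8 ; 0/0/15/13/2/14/7
#1 bne  $0, $1, L0 ; 0/0/15/13/2/14/7 ; →fallthru
#2 nor  $1, $0, $6 ; 0/65528/15/13/2/14/7
#3 sub  $3, $1, $0 ; 0/65528/15/65528/2/14/7
#4 ori   $3, $4, 14 ; 0/65528/15/14/2/14/7
#5 slt  $5, $6, $5 ; 0/65528/15/14/2/1/7
#6 bne  $5, $2, L9 ; 0/65528/15/14/2/1/7 ; →target
#7 and  $4, $2, $1 ; 0/65528/15/14/8/1/7
#9 add  $0, $1, $5 ; 0/65528/15/14/8/1/7
#10 sub  $5, $4, $3 ; 0/65528/15/14/8/65530/7

14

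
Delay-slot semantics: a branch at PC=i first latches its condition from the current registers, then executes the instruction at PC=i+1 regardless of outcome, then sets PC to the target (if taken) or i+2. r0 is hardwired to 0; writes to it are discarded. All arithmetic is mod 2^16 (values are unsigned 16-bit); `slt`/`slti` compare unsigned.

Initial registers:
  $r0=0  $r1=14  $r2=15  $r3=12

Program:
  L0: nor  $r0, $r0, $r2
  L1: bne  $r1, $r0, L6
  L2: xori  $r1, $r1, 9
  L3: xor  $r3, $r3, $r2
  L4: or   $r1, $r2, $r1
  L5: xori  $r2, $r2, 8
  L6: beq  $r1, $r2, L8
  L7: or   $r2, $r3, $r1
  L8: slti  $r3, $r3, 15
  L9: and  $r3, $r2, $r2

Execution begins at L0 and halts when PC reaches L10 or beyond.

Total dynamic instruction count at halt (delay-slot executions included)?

7

  step pc=0: nor  $r0, $r0, $r2  regs=(0,14,15,12)
  step pc=1: bne  $r1, $r0, L6  cond=T  regs=(0,14,15,12)
  step pc=2: xori  $r1, $r1, 9  regs=(0,7,15,12)
  step pc=6: beq  $r1, $r2, L8  cond=F  regs=(0,7,15,12)
  step pc=7: or   $r2, $r3, $r1  regs=(0,7,15,12)
  step pc=8: slti  $r3, $r3, 15  regs=(0,7,15,1)
  step pc=9: and  $r3, $r2, $r2  regs=(0,7,15,15)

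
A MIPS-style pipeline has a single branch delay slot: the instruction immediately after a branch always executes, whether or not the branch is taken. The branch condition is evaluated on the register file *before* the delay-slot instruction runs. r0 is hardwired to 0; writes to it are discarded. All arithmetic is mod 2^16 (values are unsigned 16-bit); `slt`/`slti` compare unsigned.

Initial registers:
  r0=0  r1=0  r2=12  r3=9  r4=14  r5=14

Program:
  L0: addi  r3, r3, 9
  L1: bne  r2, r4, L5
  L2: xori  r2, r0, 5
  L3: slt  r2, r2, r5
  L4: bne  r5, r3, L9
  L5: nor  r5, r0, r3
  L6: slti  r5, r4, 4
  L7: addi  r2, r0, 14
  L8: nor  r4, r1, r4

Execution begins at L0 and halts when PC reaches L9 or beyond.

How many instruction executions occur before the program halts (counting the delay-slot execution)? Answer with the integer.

  step pc=0: addi  r3, r3, 9  regs=(0,0,12,18,14,14)
  step pc=1: bne  r2, r4, L5  cond=T  regs=(0,0,12,18,14,14)
  step pc=2: xori  r2, r0, 5  regs=(0,0,5,18,14,14)
  step pc=5: nor  r5, r0, r3  regs=(0,0,5,18,14,65517)
  step pc=6: slti  r5, r4, 4  regs=(0,0,5,18,14,0)
  step pc=7: addi  r2, r0, 14  regs=(0,0,14,18,14,0)
  step pc=8: nor  r4, r1, r4  regs=(0,0,14,18,65521,0)

7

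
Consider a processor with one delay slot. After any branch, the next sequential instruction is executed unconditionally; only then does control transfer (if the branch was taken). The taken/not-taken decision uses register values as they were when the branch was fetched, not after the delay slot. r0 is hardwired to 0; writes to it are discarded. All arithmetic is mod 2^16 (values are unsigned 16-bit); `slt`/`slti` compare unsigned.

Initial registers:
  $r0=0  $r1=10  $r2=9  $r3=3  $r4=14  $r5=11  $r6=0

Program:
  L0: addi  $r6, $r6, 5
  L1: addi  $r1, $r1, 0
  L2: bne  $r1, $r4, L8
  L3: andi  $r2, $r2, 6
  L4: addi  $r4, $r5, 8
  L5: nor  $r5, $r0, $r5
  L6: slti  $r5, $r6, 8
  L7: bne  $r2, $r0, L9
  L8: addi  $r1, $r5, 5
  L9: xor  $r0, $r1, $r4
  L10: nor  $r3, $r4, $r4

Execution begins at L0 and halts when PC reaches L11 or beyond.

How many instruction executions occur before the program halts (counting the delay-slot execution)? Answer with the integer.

7

[0] addi  $r6, $r6, 5  →  {$r0:0, $r1:10, $r2:9, $r3:3, $r4:14, $r5:11, $r6:5}
[1] addi  $r1, $r1, 0  →  {$r0:0, $r1:10, $r2:9, $r3:3, $r4:14, $r5:11, $r6:5}
[2] bne  $r1, $r4, L8  →  {$r0:0, $r1:10, $r2:9, $r3:3, $r4:14, $r5:11, $r6:5}  ⟨branch taken⟩
[3] andi  $r2, $r2, 6  →  {$r0:0, $r1:10, $r2:0, $r3:3, $r4:14, $r5:11, $r6:5}
[8] addi  $r1, $r5, 5  →  {$r0:0, $r1:16, $r2:0, $r3:3, $r4:14, $r5:11, $r6:5}
[9] xor  $r0, $r1, $r4  →  {$r0:0, $r1:16, $r2:0, $r3:3, $r4:14, $r5:11, $r6:5}
[10] nor  $r3, $r4, $r4  →  {$r0:0, $r1:16, $r2:0, $r3:65521, $r4:14, $r5:11, $r6:5}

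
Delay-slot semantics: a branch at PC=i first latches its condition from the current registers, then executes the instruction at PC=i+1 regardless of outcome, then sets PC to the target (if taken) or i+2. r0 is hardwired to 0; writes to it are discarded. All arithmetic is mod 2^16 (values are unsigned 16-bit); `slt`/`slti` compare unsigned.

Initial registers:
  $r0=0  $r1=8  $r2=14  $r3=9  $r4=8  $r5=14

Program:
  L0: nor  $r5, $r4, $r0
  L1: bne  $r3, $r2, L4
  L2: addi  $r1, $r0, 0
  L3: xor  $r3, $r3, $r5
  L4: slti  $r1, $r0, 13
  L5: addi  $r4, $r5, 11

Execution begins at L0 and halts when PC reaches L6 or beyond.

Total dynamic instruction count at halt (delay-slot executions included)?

[0] nor  $r5, $r4, $r0  →  {$r0:0, $r1:8, $r2:14, $r3:9, $r4:8, $r5:65527}
[1] bne  $r3, $r2, L4  →  {$r0:0, $r1:8, $r2:14, $r3:9, $r4:8, $r5:65527}  ⟨branch taken⟩
[2] addi  $r1, $r0, 0  →  {$r0:0, $r1:0, $r2:14, $r3:9, $r4:8, $r5:65527}
[4] slti  $r1, $r0, 13  →  {$r0:0, $r1:1, $r2:14, $r3:9, $r4:8, $r5:65527}
[5] addi  $r4, $r5, 11  →  {$r0:0, $r1:1, $r2:14, $r3:9, $r4:2, $r5:65527}

5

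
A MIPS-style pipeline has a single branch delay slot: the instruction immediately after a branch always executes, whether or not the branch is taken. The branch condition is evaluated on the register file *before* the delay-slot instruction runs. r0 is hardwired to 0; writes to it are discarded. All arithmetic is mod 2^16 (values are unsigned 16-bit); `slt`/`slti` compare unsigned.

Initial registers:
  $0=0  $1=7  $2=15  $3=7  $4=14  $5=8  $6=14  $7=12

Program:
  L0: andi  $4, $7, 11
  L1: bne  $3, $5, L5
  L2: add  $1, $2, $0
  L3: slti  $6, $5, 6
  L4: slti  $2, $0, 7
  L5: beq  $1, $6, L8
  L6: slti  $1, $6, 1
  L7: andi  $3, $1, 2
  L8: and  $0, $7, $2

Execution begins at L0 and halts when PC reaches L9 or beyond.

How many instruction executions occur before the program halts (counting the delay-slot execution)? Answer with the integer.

7

  step pc=0: andi  $4, $7, 11  regs=(0,7,15,7,8,8,14,12)
  step pc=1: bne  $3, $5, L5  cond=T  regs=(0,7,15,7,8,8,14,12)
  step pc=2: add  $1, $2, $0  regs=(0,15,15,7,8,8,14,12)
  step pc=5: beq  $1, $6, L8  cond=F  regs=(0,15,15,7,8,8,14,12)
  step pc=6: slti  $1, $6, 1  regs=(0,0,15,7,8,8,14,12)
  step pc=7: andi  $3, $1, 2  regs=(0,0,15,0,8,8,14,12)
  step pc=8: and  $0, $7, $2  regs=(0,0,15,0,8,8,14,12)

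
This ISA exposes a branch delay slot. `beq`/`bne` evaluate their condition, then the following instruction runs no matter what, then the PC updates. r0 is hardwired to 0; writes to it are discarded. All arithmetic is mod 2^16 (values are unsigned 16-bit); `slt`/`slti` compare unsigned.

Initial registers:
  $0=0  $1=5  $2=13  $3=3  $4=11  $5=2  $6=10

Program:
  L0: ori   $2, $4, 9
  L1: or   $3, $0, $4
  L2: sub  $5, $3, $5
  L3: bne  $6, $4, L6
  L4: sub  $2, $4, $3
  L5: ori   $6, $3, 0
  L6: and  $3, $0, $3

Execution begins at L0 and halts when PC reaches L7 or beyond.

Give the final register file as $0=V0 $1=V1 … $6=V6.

$0=0 $1=5 $2=0 $3=0 $4=11 $5=9 $6=10

PC=0  ori   $2, $4, 9        | $0=0 $1=5 $2=11 $3=3 $4=11 $5=2 $6=10
PC=1  or   $3, $0, $4        | $0=0 $1=5 $2=11 $3=11 $4=11 $5=2 $6=10
PC=2  sub  $5, $3, $5        | $0=0 $1=5 $2=11 $3=11 $4=11 $5=9 $6=10
PC=3  bne  $6, $4, L6        | $0=0 $1=5 $2=11 $3=11 $4=11 $5=9 $6=10  [TAKEN]
PC=4  sub  $2, $4, $3        | $0=0 $1=5 $2=0 $3=11 $4=11 $5=9 $6=10
PC=6  and  $3, $0, $3        | $0=0 $1=5 $2=0 $3=0 $4=11 $5=9 $6=10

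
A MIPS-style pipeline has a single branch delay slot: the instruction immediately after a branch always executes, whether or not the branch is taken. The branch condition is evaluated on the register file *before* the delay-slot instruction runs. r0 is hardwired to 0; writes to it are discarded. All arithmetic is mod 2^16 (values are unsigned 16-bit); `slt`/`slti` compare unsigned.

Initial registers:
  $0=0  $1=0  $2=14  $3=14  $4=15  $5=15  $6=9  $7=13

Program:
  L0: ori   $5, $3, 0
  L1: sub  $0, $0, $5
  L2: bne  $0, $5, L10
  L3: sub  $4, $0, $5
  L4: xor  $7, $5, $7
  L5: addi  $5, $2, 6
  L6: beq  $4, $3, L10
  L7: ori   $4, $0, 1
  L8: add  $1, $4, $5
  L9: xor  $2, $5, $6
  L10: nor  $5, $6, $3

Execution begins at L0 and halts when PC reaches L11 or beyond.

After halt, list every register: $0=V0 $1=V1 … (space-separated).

PC=0  ori   $5, $3, 0        | $0=0 $1=0 $2=14 $3=14 $4=15 $5=14 $6=9 $7=13
PC=1  sub  $0, $0, $5        | $0=0 $1=0 $2=14 $3=14 $4=15 $5=14 $6=9 $7=13
PC=2  bne  $0, $5, L10       | $0=0 $1=0 $2=14 $3=14 $4=15 $5=14 $6=9 $7=13  [TAKEN]
PC=3  sub  $4, $0, $5        | $0=0 $1=0 $2=14 $3=14 $4=65522 $5=14 $6=9 $7=13
PC=10 nor  $5, $6, $3        | $0=0 $1=0 $2=14 $3=14 $4=65522 $5=65520 $6=9 $7=13

$0=0 $1=0 $2=14 $3=14 $4=65522 $5=65520 $6=9 $7=13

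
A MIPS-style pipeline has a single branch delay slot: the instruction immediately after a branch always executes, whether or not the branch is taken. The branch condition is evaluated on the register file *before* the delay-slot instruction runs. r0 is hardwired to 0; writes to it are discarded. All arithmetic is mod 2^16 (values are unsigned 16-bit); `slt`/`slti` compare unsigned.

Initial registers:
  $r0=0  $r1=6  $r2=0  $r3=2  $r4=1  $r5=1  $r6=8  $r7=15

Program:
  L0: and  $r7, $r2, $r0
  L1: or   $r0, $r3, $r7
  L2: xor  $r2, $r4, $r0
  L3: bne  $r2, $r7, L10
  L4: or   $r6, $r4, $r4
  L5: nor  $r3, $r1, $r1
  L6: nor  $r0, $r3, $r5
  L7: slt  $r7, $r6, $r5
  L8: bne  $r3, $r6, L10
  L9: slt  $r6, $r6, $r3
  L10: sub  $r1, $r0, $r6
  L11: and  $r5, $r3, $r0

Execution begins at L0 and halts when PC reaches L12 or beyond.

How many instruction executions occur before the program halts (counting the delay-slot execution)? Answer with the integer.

PC=0  and  $r7, $r2, $r0     | $r0=0 $r1=6 $r2=0 $r3=2 $r4=1 $r5=1 $r6=8 $r7=0
PC=1  or   $r0, $r3, $r7     | $r0=0 $r1=6 $r2=0 $r3=2 $r4=1 $r5=1 $r6=8 $r7=0
PC=2  xor  $r2, $r4, $r0     | $r0=0 $r1=6 $r2=1 $r3=2 $r4=1 $r5=1 $r6=8 $r7=0
PC=3  bne  $r2, $r7, L10     | $r0=0 $r1=6 $r2=1 $r3=2 $r4=1 $r5=1 $r6=8 $r7=0  [TAKEN]
PC=4  or   $r6, $r4, $r4     | $r0=0 $r1=6 $r2=1 $r3=2 $r4=1 $r5=1 $r6=1 $r7=0
PC=10 sub  $r1, $r0, $r6     | $r0=0 $r1=65535 $r2=1 $r3=2 $r4=1 $r5=1 $r6=1 $r7=0
PC=11 and  $r5, $r3, $r0     | $r0=0 $r1=65535 $r2=1 $r3=2 $r4=1 $r5=0 $r6=1 $r7=0

7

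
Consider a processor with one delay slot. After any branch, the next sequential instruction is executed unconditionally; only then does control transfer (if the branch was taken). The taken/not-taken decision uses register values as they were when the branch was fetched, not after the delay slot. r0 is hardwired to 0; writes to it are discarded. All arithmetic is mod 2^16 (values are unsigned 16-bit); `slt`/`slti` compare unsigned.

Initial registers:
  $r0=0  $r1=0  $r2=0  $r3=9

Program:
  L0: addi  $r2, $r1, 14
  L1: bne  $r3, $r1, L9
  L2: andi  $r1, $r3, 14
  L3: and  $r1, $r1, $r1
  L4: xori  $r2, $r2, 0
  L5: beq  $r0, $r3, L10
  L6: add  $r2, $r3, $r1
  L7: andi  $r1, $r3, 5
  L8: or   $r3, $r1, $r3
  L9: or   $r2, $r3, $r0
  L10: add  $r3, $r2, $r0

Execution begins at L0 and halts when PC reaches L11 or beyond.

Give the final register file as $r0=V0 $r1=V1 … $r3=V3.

$r0=0 $r1=8 $r2=9 $r3=9

  step pc=0: addi  $r2, $r1, 14  regs=(0,0,14,9)
  step pc=1: bne  $r3, $r1, L9  cond=T  regs=(0,0,14,9)
  step pc=2: andi  $r1, $r3, 14  regs=(0,8,14,9)
  step pc=9: or   $r2, $r3, $r0  regs=(0,8,9,9)
  step pc=10: add  $r3, $r2, $r0  regs=(0,8,9,9)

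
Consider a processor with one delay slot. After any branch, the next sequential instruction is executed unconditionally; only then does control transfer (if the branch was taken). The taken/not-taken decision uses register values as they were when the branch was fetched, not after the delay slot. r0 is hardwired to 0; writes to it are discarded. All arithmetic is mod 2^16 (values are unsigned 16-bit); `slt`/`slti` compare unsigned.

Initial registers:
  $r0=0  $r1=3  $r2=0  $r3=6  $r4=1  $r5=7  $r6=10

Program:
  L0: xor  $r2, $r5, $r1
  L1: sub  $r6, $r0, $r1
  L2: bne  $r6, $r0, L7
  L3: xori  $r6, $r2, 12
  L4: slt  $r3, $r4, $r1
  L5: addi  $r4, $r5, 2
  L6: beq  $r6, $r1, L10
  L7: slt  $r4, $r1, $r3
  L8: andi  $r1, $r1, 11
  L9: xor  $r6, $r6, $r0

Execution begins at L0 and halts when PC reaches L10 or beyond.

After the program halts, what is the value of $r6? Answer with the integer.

#0 xor  $r2, $r5, $r1 ; 0/3/4/6/1/7/10
#1 sub  $r6, $r0, $r1 ; 0/3/4/6/1/7/65533
#2 bne  $r6, $r0, L7 ; 0/3/4/6/1/7/65533 ; →target
#3 xori  $r6, $r2, 12 ; 0/3/4/6/1/7/8
#7 slt  $r4, $r1, $r3 ; 0/3/4/6/1/7/8
#8 andi  $r1, $r1, 11 ; 0/3/4/6/1/7/8
#9 xor  $r6, $r6, $r0 ; 0/3/4/6/1/7/8

8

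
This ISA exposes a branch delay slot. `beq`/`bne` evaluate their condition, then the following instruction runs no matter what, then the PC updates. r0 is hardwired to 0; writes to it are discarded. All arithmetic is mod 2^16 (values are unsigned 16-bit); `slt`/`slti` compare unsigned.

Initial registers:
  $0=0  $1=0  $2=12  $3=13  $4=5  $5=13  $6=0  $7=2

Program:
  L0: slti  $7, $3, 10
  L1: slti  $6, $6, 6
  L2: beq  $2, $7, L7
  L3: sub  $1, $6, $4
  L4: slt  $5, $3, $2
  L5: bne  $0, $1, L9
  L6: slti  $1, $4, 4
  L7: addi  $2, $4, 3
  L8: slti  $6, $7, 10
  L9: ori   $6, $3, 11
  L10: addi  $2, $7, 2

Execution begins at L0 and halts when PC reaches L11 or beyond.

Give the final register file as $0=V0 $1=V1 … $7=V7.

$0=0 $1=0 $2=2 $3=13 $4=5 $5=0 $6=15 $7=0

[0] slti  $7, $3, 10  →  {$0:0, $1:0, $2:12, $3:13, $4:5, $5:13, $6:0, $7:0}
[1] slti  $6, $6, 6  →  {$0:0, $1:0, $2:12, $3:13, $4:5, $5:13, $6:1, $7:0}
[2] beq  $2, $7, L7  →  {$0:0, $1:0, $2:12, $3:13, $4:5, $5:13, $6:1, $7:0}  ⟨branch fallthrough⟩
[3] sub  $1, $6, $4  →  {$0:0, $1:65532, $2:12, $3:13, $4:5, $5:13, $6:1, $7:0}
[4] slt  $5, $3, $2  →  {$0:0, $1:65532, $2:12, $3:13, $4:5, $5:0, $6:1, $7:0}
[5] bne  $0, $1, L9  →  {$0:0, $1:65532, $2:12, $3:13, $4:5, $5:0, $6:1, $7:0}  ⟨branch taken⟩
[6] slti  $1, $4, 4  →  {$0:0, $1:0, $2:12, $3:13, $4:5, $5:0, $6:1, $7:0}
[9] ori   $6, $3, 11  →  {$0:0, $1:0, $2:12, $3:13, $4:5, $5:0, $6:15, $7:0}
[10] addi  $2, $7, 2  →  {$0:0, $1:0, $2:2, $3:13, $4:5, $5:0, $6:15, $7:0}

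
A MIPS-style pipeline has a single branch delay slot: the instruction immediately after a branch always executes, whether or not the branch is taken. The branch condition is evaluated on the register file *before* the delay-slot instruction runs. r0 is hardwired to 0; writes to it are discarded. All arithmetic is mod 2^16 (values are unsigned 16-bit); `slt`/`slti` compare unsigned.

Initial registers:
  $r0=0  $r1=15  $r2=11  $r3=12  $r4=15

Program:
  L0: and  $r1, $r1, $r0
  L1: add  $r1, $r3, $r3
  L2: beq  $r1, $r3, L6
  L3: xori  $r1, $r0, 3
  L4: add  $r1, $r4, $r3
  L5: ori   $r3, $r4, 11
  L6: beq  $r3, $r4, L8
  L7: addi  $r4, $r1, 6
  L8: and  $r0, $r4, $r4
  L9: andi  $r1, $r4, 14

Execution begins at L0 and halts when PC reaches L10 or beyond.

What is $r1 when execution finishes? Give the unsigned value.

0

PC=0  and  $r1, $r1, $r0     | $r0=0 $r1=0 $r2=11 $r3=12 $r4=15
PC=1  add  $r1, $r3, $r3     | $r0=0 $r1=24 $r2=11 $r3=12 $r4=15
PC=2  beq  $r1, $r3, L6      | $r0=0 $r1=24 $r2=11 $r3=12 $r4=15  [not taken]
PC=3  xori  $r1, $r0, 3      | $r0=0 $r1=3 $r2=11 $r3=12 $r4=15
PC=4  add  $r1, $r4, $r3     | $r0=0 $r1=27 $r2=11 $r3=12 $r4=15
PC=5  ori   $r3, $r4, 11     | $r0=0 $r1=27 $r2=11 $r3=15 $r4=15
PC=6  beq  $r3, $r4, L8      | $r0=0 $r1=27 $r2=11 $r3=15 $r4=15  [TAKEN]
PC=7  addi  $r4, $r1, 6      | $r0=0 $r1=27 $r2=11 $r3=15 $r4=33
PC=8  and  $r0, $r4, $r4     | $r0=0 $r1=27 $r2=11 $r3=15 $r4=33
PC=9  andi  $r1, $r4, 14     | $r0=0 $r1=0 $r2=11 $r3=15 $r4=33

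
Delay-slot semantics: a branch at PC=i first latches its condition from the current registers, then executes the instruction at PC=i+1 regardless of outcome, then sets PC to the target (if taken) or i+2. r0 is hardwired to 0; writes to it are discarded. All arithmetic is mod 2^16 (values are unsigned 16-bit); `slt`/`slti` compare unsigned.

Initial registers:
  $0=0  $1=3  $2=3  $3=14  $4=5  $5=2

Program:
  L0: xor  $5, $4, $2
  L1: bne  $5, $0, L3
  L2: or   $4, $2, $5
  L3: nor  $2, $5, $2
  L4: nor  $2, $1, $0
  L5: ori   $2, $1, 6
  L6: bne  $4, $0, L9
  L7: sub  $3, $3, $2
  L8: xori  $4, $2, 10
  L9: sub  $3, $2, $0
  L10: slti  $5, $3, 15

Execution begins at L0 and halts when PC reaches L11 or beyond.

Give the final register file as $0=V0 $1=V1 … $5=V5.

$0=0 $1=3 $2=7 $3=7 $4=7 $5=1

  step pc=0: xor  $5, $4, $2  regs=(0,3,3,14,5,6)
  step pc=1: bne  $5, $0, L3  cond=T  regs=(0,3,3,14,5,6)
  step pc=2: or   $4, $2, $5  regs=(0,3,3,14,7,6)
  step pc=3: nor  $2, $5, $2  regs=(0,3,65528,14,7,6)
  step pc=4: nor  $2, $1, $0  regs=(0,3,65532,14,7,6)
  step pc=5: ori   $2, $1, 6  regs=(0,3,7,14,7,6)
  step pc=6: bne  $4, $0, L9  cond=T  regs=(0,3,7,14,7,6)
  step pc=7: sub  $3, $3, $2  regs=(0,3,7,7,7,6)
  step pc=9: sub  $3, $2, $0  regs=(0,3,7,7,7,6)
  step pc=10: slti  $5, $3, 15  regs=(0,3,7,7,7,1)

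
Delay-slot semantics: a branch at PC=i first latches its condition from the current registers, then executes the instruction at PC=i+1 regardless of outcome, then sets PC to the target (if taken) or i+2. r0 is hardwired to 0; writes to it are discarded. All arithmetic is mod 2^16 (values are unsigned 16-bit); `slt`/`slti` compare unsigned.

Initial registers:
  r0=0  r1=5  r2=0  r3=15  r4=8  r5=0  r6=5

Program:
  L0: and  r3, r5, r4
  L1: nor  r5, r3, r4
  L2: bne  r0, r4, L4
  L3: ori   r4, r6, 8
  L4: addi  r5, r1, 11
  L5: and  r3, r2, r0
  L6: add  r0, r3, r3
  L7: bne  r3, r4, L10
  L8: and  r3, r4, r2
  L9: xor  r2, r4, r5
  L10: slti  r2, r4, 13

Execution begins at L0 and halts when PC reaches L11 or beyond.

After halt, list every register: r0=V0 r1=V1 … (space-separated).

[0] and  r3, r5, r4  →  {r0:0, r1:5, r2:0, r3:0, r4:8, r5:0, r6:5}
[1] nor  r5, r3, r4  →  {r0:0, r1:5, r2:0, r3:0, r4:8, r5:65527, r6:5}
[2] bne  r0, r4, L4  →  {r0:0, r1:5, r2:0, r3:0, r4:8, r5:65527, r6:5}  ⟨branch taken⟩
[3] ori   r4, r6, 8  →  {r0:0, r1:5, r2:0, r3:0, r4:13, r5:65527, r6:5}
[4] addi  r5, r1, 11  →  {r0:0, r1:5, r2:0, r3:0, r4:13, r5:16, r6:5}
[5] and  r3, r2, r0  →  {r0:0, r1:5, r2:0, r3:0, r4:13, r5:16, r6:5}
[6] add  r0, r3, r3  →  {r0:0, r1:5, r2:0, r3:0, r4:13, r5:16, r6:5}
[7] bne  r3, r4, L10  →  {r0:0, r1:5, r2:0, r3:0, r4:13, r5:16, r6:5}  ⟨branch taken⟩
[8] and  r3, r4, r2  →  {r0:0, r1:5, r2:0, r3:0, r4:13, r5:16, r6:5}
[10] slti  r2, r4, 13  →  {r0:0, r1:5, r2:0, r3:0, r4:13, r5:16, r6:5}

r0=0 r1=5 r2=0 r3=0 r4=13 r5=16 r6=5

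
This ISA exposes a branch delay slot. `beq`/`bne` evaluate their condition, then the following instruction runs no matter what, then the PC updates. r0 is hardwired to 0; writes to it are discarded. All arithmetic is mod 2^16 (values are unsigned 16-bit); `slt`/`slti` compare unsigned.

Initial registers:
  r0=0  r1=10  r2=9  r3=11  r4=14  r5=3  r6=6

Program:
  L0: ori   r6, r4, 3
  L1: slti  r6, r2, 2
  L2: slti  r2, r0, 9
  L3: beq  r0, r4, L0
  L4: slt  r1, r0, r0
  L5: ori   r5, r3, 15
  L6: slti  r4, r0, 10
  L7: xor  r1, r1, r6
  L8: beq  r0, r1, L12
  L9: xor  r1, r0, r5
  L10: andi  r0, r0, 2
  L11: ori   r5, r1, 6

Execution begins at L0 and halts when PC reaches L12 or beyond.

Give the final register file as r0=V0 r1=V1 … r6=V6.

r0=0 r1=15 r2=1 r3=11 r4=1 r5=15 r6=0

#0 ori   r6, r4, 3 ; 0/10/9/11/14/3/15
#1 slti  r6, r2, 2 ; 0/10/9/11/14/3/0
#2 slti  r2, r0, 9 ; 0/10/1/11/14/3/0
#3 beq  r0, r4, L0 ; 0/10/1/11/14/3/0 ; →fallthru
#4 slt  r1, r0, r0 ; 0/0/1/11/14/3/0
#5 ori   r5, r3, 15 ; 0/0/1/11/14/15/0
#6 slti  r4, r0, 10 ; 0/0/1/11/1/15/0
#7 xor  r1, r1, r6 ; 0/0/1/11/1/15/0
#8 beq  r0, r1, L12 ; 0/0/1/11/1/15/0 ; →target
#9 xor  r1, r0, r5 ; 0/15/1/11/1/15/0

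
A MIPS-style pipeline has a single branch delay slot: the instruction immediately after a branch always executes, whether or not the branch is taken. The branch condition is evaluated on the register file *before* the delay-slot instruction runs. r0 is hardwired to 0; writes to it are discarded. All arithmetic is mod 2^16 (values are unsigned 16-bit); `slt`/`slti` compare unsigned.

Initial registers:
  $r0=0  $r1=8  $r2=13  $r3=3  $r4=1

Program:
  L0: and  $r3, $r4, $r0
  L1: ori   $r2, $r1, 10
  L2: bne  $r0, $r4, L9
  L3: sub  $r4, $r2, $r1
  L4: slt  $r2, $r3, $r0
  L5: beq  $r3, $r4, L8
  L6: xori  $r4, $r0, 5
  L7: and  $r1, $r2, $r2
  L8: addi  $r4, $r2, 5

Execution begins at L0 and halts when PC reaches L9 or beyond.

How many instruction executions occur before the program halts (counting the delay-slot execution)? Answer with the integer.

4

[0] and  $r3, $r4, $r0  →  {$r0:0, $r1:8, $r2:13, $r3:0, $r4:1}
[1] ori   $r2, $r1, 10  →  {$r0:0, $r1:8, $r2:10, $r3:0, $r4:1}
[2] bne  $r0, $r4, L9  →  {$r0:0, $r1:8, $r2:10, $r3:0, $r4:1}  ⟨branch taken⟩
[3] sub  $r4, $r2, $r1  →  {$r0:0, $r1:8, $r2:10, $r3:0, $r4:2}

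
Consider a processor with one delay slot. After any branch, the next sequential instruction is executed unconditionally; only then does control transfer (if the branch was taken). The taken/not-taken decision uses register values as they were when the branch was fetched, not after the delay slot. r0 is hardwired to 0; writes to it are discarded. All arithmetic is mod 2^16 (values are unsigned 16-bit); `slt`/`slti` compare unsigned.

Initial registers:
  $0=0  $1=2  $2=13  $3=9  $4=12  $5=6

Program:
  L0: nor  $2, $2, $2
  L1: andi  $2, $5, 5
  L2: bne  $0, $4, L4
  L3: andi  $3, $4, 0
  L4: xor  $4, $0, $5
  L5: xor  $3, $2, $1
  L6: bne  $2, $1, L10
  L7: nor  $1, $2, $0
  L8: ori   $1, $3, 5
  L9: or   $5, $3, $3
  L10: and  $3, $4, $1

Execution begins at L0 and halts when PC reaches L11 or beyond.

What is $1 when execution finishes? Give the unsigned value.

65531

PC=0  nor  $2, $2, $2        | $0=0 $1=2 $2=65522 $3=9 $4=12 $5=6
PC=1  andi  $2, $5, 5        | $0=0 $1=2 $2=4 $3=9 $4=12 $5=6
PC=2  bne  $0, $4, L4        | $0=0 $1=2 $2=4 $3=9 $4=12 $5=6  [TAKEN]
PC=3  andi  $3, $4, 0        | $0=0 $1=2 $2=4 $3=0 $4=12 $5=6
PC=4  xor  $4, $0, $5        | $0=0 $1=2 $2=4 $3=0 $4=6 $5=6
PC=5  xor  $3, $2, $1        | $0=0 $1=2 $2=4 $3=6 $4=6 $5=6
PC=6  bne  $2, $1, L10       | $0=0 $1=2 $2=4 $3=6 $4=6 $5=6  [TAKEN]
PC=7  nor  $1, $2, $0        | $0=0 $1=65531 $2=4 $3=6 $4=6 $5=6
PC=10 and  $3, $4, $1        | $0=0 $1=65531 $2=4 $3=2 $4=6 $5=6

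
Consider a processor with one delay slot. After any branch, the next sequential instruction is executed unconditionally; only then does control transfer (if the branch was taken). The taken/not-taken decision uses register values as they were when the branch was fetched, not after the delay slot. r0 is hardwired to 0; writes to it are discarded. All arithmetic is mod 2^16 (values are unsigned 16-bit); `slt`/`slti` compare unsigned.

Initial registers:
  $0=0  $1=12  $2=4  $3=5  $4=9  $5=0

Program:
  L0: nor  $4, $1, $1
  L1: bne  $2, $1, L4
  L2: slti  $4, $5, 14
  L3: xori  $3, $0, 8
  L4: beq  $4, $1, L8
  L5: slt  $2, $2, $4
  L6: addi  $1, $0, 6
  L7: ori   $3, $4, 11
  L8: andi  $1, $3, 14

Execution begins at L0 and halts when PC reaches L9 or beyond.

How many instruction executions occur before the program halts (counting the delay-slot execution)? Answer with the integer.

[0] nor  $4, $1, $1  →  {$0:0, $1:12, $2:4, $3:5, $4:65523, $5:0}
[1] bne  $2, $1, L4  →  {$0:0, $1:12, $2:4, $3:5, $4:65523, $5:0}  ⟨branch taken⟩
[2] slti  $4, $5, 14  →  {$0:0, $1:12, $2:4, $3:5, $4:1, $5:0}
[4] beq  $4, $1, L8  →  {$0:0, $1:12, $2:4, $3:5, $4:1, $5:0}  ⟨branch fallthrough⟩
[5] slt  $2, $2, $4  →  {$0:0, $1:12, $2:0, $3:5, $4:1, $5:0}
[6] addi  $1, $0, 6  →  {$0:0, $1:6, $2:0, $3:5, $4:1, $5:0}
[7] ori   $3, $4, 11  →  {$0:0, $1:6, $2:0, $3:11, $4:1, $5:0}
[8] andi  $1, $3, 14  →  {$0:0, $1:10, $2:0, $3:11, $4:1, $5:0}

8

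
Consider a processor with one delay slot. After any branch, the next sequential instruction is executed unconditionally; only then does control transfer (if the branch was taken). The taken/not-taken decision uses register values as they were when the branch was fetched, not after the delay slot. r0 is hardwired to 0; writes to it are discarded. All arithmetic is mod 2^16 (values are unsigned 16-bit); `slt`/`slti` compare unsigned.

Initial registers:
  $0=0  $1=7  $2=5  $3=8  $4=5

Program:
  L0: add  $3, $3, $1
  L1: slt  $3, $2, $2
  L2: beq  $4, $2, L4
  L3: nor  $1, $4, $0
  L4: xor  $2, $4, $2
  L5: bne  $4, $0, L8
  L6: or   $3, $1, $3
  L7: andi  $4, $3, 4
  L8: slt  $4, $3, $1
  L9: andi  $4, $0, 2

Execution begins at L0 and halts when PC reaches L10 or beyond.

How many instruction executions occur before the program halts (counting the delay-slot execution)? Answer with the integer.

9

[0] add  $3, $3, $1  →  {$0:0, $1:7, $2:5, $3:15, $4:5}
[1] slt  $3, $2, $2  →  {$0:0, $1:7, $2:5, $3:0, $4:5}
[2] beq  $4, $2, L4  →  {$0:0, $1:7, $2:5, $3:0, $4:5}  ⟨branch taken⟩
[3] nor  $1, $4, $0  →  {$0:0, $1:65530, $2:5, $3:0, $4:5}
[4] xor  $2, $4, $2  →  {$0:0, $1:65530, $2:0, $3:0, $4:5}
[5] bne  $4, $0, L8  →  {$0:0, $1:65530, $2:0, $3:0, $4:5}  ⟨branch taken⟩
[6] or   $3, $1, $3  →  {$0:0, $1:65530, $2:0, $3:65530, $4:5}
[8] slt  $4, $3, $1  →  {$0:0, $1:65530, $2:0, $3:65530, $4:0}
[9] andi  $4, $0, 2  →  {$0:0, $1:65530, $2:0, $3:65530, $4:0}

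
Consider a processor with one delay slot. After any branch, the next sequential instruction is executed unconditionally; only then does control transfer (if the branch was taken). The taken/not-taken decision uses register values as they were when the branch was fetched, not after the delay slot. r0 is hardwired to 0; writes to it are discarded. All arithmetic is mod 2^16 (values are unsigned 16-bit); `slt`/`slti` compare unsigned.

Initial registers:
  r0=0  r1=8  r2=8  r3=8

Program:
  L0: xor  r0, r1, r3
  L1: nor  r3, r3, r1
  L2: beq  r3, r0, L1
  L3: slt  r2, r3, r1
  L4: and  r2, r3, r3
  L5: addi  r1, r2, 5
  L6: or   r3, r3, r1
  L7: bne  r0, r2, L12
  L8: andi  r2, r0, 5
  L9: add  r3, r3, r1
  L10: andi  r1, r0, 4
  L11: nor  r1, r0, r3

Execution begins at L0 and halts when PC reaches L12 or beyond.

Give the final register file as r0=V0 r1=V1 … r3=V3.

[0] xor  r0, r1, r3  →  {r0:0, r1:8, r2:8, r3:8}
[1] nor  r3, r3, r1  →  {r0:0, r1:8, r2:8, r3:65527}
[2] beq  r3, r0, L1  →  {r0:0, r1:8, r2:8, r3:65527}  ⟨branch fallthrough⟩
[3] slt  r2, r3, r1  →  {r0:0, r1:8, r2:0, r3:65527}
[4] and  r2, r3, r3  →  {r0:0, r1:8, r2:65527, r3:65527}
[5] addi  r1, r2, 5  →  {r0:0, r1:65532, r2:65527, r3:65527}
[6] or   r3, r3, r1  →  {r0:0, r1:65532, r2:65527, r3:65535}
[7] bne  r0, r2, L12  →  {r0:0, r1:65532, r2:65527, r3:65535}  ⟨branch taken⟩
[8] andi  r2, r0, 5  →  {r0:0, r1:65532, r2:0, r3:65535}

r0=0 r1=65532 r2=0 r3=65535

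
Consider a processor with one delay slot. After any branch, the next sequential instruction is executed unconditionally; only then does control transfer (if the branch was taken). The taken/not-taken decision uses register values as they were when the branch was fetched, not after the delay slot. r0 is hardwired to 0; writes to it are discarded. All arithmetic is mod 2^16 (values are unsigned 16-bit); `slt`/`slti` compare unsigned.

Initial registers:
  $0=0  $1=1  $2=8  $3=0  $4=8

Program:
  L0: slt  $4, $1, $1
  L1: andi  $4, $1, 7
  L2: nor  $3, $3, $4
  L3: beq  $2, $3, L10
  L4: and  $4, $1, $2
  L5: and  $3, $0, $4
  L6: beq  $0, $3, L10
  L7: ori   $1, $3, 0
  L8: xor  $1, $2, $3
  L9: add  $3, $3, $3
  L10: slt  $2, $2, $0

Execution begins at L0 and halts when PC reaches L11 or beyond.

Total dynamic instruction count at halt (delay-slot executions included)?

#0 slt  $4, $1, $1 ; 0/1/8/0/0
#1 andi  $4, $1, 7 ; 0/1/8/0/1
#2 nor  $3, $3, $4 ; 0/1/8/65534/1
#3 beq  $2, $3, L10 ; 0/1/8/65534/1 ; →fallthru
#4 and  $4, $1, $2 ; 0/1/8/65534/0
#5 and  $3, $0, $4 ; 0/1/8/0/0
#6 beq  $0, $3, L10 ; 0/1/8/0/0 ; →target
#7 ori   $1, $3, 0 ; 0/0/8/0/0
#10 slt  $2, $2, $0 ; 0/0/0/0/0

9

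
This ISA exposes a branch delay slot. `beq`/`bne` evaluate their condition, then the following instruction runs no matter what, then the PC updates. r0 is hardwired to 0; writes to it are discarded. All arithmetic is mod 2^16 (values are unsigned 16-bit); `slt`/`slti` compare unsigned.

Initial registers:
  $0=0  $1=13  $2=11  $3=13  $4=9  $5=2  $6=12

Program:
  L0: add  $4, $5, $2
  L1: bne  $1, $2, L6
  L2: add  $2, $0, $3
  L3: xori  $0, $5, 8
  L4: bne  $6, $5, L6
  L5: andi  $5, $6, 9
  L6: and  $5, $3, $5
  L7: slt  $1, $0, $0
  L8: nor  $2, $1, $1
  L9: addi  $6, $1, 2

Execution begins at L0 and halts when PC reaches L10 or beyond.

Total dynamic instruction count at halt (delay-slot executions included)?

7

PC=0  add  $4, $5, $2        | $0=0 $1=13 $2=11 $3=13 $4=13 $5=2 $6=12
PC=1  bne  $1, $2, L6        | $0=0 $1=13 $2=11 $3=13 $4=13 $5=2 $6=12  [TAKEN]
PC=2  add  $2, $0, $3        | $0=0 $1=13 $2=13 $3=13 $4=13 $5=2 $6=12
PC=6  and  $5, $3, $5        | $0=0 $1=13 $2=13 $3=13 $4=13 $5=0 $6=12
PC=7  slt  $1, $0, $0        | $0=0 $1=0 $2=13 $3=13 $4=13 $5=0 $6=12
PC=8  nor  $2, $1, $1        | $0=0 $1=0 $2=65535 $3=13 $4=13 $5=0 $6=12
PC=9  addi  $6, $1, 2        | $0=0 $1=0 $2=65535 $3=13 $4=13 $5=0 $6=2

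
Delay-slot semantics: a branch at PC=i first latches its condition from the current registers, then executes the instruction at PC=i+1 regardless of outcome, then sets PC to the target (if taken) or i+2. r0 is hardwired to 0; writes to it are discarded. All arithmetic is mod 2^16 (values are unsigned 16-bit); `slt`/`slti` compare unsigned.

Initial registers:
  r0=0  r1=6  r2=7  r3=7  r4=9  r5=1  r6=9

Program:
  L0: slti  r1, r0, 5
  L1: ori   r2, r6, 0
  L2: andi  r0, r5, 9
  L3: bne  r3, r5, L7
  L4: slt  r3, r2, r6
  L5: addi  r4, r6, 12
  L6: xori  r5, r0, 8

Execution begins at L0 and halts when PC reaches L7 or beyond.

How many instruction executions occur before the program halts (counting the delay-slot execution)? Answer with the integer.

PC=0  slti  r1, r0, 5        | r0=0 r1=1 r2=7 r3=7 r4=9 r5=1 r6=9
PC=1  ori   r2, r6, 0        | r0=0 r1=1 r2=9 r3=7 r4=9 r5=1 r6=9
PC=2  andi  r0, r5, 9        | r0=0 r1=1 r2=9 r3=7 r4=9 r5=1 r6=9
PC=3  bne  r3, r5, L7        | r0=0 r1=1 r2=9 r3=7 r4=9 r5=1 r6=9  [TAKEN]
PC=4  slt  r3, r2, r6        | r0=0 r1=1 r2=9 r3=0 r4=9 r5=1 r6=9

5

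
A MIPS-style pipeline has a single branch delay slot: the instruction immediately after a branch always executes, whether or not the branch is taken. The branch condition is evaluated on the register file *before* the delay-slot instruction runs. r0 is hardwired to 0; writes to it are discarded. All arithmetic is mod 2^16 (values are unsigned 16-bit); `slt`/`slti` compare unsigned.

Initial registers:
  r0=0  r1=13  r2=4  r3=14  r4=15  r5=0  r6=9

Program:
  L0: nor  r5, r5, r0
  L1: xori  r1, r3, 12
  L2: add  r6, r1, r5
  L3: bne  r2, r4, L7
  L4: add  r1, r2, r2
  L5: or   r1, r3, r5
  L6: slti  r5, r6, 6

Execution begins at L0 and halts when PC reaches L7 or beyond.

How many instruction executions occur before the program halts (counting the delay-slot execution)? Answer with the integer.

5

[0] nor  r5, r5, r0  →  {r0:0, r1:13, r2:4, r3:14, r4:15, r5:65535, r6:9}
[1] xori  r1, r3, 12  →  {r0:0, r1:2, r2:4, r3:14, r4:15, r5:65535, r6:9}
[2] add  r6, r1, r5  →  {r0:0, r1:2, r2:4, r3:14, r4:15, r5:65535, r6:1}
[3] bne  r2, r4, L7  →  {r0:0, r1:2, r2:4, r3:14, r4:15, r5:65535, r6:1}  ⟨branch taken⟩
[4] add  r1, r2, r2  →  {r0:0, r1:8, r2:4, r3:14, r4:15, r5:65535, r6:1}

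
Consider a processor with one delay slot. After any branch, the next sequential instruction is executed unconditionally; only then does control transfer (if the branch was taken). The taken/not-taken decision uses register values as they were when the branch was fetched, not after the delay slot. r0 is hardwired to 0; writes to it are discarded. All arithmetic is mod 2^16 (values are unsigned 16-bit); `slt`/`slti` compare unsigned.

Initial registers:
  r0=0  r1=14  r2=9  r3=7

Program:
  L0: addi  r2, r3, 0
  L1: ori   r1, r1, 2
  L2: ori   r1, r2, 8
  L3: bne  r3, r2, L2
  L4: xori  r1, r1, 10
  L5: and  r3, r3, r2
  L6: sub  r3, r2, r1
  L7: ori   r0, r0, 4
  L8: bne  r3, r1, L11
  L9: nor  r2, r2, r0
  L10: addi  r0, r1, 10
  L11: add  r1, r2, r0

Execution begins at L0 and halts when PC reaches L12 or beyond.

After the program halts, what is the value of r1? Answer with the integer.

65528

[0] addi  r2, r3, 0  →  {r0:0, r1:14, r2:7, r3:7}
[1] ori   r1, r1, 2  →  {r0:0, r1:14, r2:7, r3:7}
[2] ori   r1, r2, 8  →  {r0:0, r1:15, r2:7, r3:7}
[3] bne  r3, r2, L2  →  {r0:0, r1:15, r2:7, r3:7}  ⟨branch fallthrough⟩
[4] xori  r1, r1, 10  →  {r0:0, r1:5, r2:7, r3:7}
[5] and  r3, r3, r2  →  {r0:0, r1:5, r2:7, r3:7}
[6] sub  r3, r2, r1  →  {r0:0, r1:5, r2:7, r3:2}
[7] ori   r0, r0, 4  →  {r0:0, r1:5, r2:7, r3:2}
[8] bne  r3, r1, L11  →  {r0:0, r1:5, r2:7, r3:2}  ⟨branch taken⟩
[9] nor  r2, r2, r0  →  {r0:0, r1:5, r2:65528, r3:2}
[11] add  r1, r2, r0  →  {r0:0, r1:65528, r2:65528, r3:2}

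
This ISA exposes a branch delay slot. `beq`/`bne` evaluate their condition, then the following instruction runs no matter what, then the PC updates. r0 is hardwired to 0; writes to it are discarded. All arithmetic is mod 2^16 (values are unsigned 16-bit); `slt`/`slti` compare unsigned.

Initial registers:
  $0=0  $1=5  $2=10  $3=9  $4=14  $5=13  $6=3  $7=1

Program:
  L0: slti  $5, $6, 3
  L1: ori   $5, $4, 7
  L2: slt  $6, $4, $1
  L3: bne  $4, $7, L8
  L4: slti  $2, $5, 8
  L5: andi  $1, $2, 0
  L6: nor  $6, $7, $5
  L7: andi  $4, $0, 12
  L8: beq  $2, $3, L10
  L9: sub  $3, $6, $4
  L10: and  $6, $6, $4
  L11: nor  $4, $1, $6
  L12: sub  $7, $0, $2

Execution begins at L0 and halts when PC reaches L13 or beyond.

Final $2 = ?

[0] slti  $5, $6, 3  →  {$0:0, $1:5, $2:10, $3:9, $4:14, $5:0, $6:3, $7:1}
[1] ori   $5, $4, 7  →  {$0:0, $1:5, $2:10, $3:9, $4:14, $5:15, $6:3, $7:1}
[2] slt  $6, $4, $1  →  {$0:0, $1:5, $2:10, $3:9, $4:14, $5:15, $6:0, $7:1}
[3] bne  $4, $7, L8  →  {$0:0, $1:5, $2:10, $3:9, $4:14, $5:15, $6:0, $7:1}  ⟨branch taken⟩
[4] slti  $2, $5, 8  →  {$0:0, $1:5, $2:0, $3:9, $4:14, $5:15, $6:0, $7:1}
[8] beq  $2, $3, L10  →  {$0:0, $1:5, $2:0, $3:9, $4:14, $5:15, $6:0, $7:1}  ⟨branch fallthrough⟩
[9] sub  $3, $6, $4  →  {$0:0, $1:5, $2:0, $3:65522, $4:14, $5:15, $6:0, $7:1}
[10] and  $6, $6, $4  →  {$0:0, $1:5, $2:0, $3:65522, $4:14, $5:15, $6:0, $7:1}
[11] nor  $4, $1, $6  →  {$0:0, $1:5, $2:0, $3:65522, $4:65530, $5:15, $6:0, $7:1}
[12] sub  $7, $0, $2  →  {$0:0, $1:5, $2:0, $3:65522, $4:65530, $5:15, $6:0, $7:0}

0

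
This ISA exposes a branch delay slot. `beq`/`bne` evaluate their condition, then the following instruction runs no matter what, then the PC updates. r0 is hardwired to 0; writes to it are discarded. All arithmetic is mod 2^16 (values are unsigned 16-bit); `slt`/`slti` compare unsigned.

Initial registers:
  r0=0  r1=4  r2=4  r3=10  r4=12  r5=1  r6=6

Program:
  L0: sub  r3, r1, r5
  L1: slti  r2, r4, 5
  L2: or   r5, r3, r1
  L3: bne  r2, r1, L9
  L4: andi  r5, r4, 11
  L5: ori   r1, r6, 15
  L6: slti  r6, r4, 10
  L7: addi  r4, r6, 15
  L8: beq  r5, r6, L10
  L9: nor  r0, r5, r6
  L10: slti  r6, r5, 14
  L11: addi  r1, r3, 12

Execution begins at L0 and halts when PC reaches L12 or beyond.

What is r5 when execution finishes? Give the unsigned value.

8

[0] sub  r3, r1, r5  →  {r0:0, r1:4, r2:4, r3:3, r4:12, r5:1, r6:6}
[1] slti  r2, r4, 5  →  {r0:0, r1:4, r2:0, r3:3, r4:12, r5:1, r6:6}
[2] or   r5, r3, r1  →  {r0:0, r1:4, r2:0, r3:3, r4:12, r5:7, r6:6}
[3] bne  r2, r1, L9  →  {r0:0, r1:4, r2:0, r3:3, r4:12, r5:7, r6:6}  ⟨branch taken⟩
[4] andi  r5, r4, 11  →  {r0:0, r1:4, r2:0, r3:3, r4:12, r5:8, r6:6}
[9] nor  r0, r5, r6  →  {r0:0, r1:4, r2:0, r3:3, r4:12, r5:8, r6:6}
[10] slti  r6, r5, 14  →  {r0:0, r1:4, r2:0, r3:3, r4:12, r5:8, r6:1}
[11] addi  r1, r3, 12  →  {r0:0, r1:15, r2:0, r3:3, r4:12, r5:8, r6:1}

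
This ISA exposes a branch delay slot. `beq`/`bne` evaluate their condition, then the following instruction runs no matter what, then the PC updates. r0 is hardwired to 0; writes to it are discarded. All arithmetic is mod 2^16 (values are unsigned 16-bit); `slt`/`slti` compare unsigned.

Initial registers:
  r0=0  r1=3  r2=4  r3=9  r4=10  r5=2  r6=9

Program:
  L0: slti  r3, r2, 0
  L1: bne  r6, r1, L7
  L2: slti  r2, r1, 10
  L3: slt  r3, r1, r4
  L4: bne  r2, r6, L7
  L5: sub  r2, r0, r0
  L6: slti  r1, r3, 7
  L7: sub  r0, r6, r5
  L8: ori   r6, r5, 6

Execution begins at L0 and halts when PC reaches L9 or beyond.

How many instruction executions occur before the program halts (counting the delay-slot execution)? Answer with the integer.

  step pc=0: slti  r3, r2, 0  regs=(0,3,4,0,10,2,9)
  step pc=1: bne  r6, r1, L7  cond=T  regs=(0,3,4,0,10,2,9)
  step pc=2: slti  r2, r1, 10  regs=(0,3,1,0,10,2,9)
  step pc=7: sub  r0, r6, r5  regs=(0,3,1,0,10,2,9)
  step pc=8: ori   r6, r5, 6  regs=(0,3,1,0,10,2,6)

5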